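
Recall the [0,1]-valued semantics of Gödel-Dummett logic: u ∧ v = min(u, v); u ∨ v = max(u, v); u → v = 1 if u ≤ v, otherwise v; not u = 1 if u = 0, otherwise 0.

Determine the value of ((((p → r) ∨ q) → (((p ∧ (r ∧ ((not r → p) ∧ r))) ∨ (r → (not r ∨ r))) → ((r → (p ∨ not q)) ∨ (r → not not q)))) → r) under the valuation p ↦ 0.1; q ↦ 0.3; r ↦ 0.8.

(p → r): 0.1 ≤ 0.8, so result = 1
((p → r) ∨ q) = max(1, 0.3) = 1
not r: Gödel ¬ of 0.8 = 0 (operand ≠ 0)
(not r → p): 0 ≤ 0.1, so result = 1
((not r → p) ∧ r) = min(1, 0.8) = 0.8
(r ∧ ((not r → p) ∧ r)) = min(0.8, 0.8) = 0.8
(p ∧ (r ∧ ((not r → p) ∧ r))) = min(0.1, 0.8) = 0.1
not r: Gödel ¬ of 0.8 = 0 (operand ≠ 0)
(not r ∨ r) = max(0, 0.8) = 0.8
(r → (not r ∨ r)): 0.8 ≤ 0.8, so result = 1
((p ∧ (r ∧ ((not r → p) ∧ r))) ∨ (r → (not r ∨ r))) = max(0.1, 1) = 1
not q: Gödel ¬ of 0.3 = 0 (operand ≠ 0)
(p ∨ not q) = max(0.1, 0) = 0.1
(r → (p ∨ not q)): 0.8 > 0.1, so result = 0.1
not q: Gödel ¬ of 0.3 = 0 (operand ≠ 0)
not not q: Gödel ¬ of 0 = 1 (operand is 0)
(r → not not q): 0.8 ≤ 1, so result = 1
((r → (p ∨ not q)) ∨ (r → not not q)) = max(0.1, 1) = 1
(((p ∧ (r ∧ ((not r → p) ∧ r))) ∨ (r → (not r ∨ r))) → ((r → (p ∨ not q)) ∨ (r → not not q))): 1 ≤ 1, so result = 1
(((p → r) ∨ q) → (((p ∧ (r ∧ ((not r → p) ∧ r))) ∨ (r → (not r ∨ r))) → ((r → (p ∨ not q)) ∨ (r → not not q)))): 1 ≤ 1, so result = 1
((((p → r) ∨ q) → (((p ∧ (r ∧ ((not r → p) ∧ r))) ∨ (r → (not r ∨ r))) → ((r → (p ∨ not q)) ∨ (r → not not q)))) → r): 1 > 0.8, so result = 0.8

0.80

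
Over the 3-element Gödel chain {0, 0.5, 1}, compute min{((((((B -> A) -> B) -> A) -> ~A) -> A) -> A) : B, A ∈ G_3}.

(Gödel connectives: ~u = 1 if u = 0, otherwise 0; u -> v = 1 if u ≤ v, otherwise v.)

0.50

The minimum is attained at B = 0, A = 0.5:
  (B -> A): 0 ≤ 0.5, so result = 1
  ((B -> A) -> B): 1 > 0, so result = 0
  (((B -> A) -> B) -> A): 0 ≤ 0.5, so result = 1
  ~A: Gödel ¬ of 0.5 = 0 (operand ≠ 0)
  ((((B -> A) -> B) -> A) -> ~A): 1 > 0, so result = 0
  (((((B -> A) -> B) -> A) -> ~A) -> A): 0 ≤ 0.5, so result = 1
  ((((((B -> A) -> B) -> A) -> ~A) -> A) -> A): 1 > 0.5, so result = 0.5
Checking all 9 assignments confirms none give a value below 0.50.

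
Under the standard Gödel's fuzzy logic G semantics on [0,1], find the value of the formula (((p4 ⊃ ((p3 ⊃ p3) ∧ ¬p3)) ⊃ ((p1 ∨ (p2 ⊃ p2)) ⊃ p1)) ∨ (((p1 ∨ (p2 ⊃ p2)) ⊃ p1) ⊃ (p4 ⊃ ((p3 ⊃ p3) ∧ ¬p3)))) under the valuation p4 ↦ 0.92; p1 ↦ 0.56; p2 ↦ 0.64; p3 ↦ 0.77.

1.00

(p3 ⊃ p3): 0.77 ≤ 0.77, so result = 1
¬p3: Gödel ¬ of 0.77 = 0 (operand ≠ 0)
((p3 ⊃ p3) ∧ ¬p3) = min(1, 0) = 0
(p4 ⊃ ((p3 ⊃ p3) ∧ ¬p3)): 0.92 > 0, so result = 0
(p2 ⊃ p2): 0.64 ≤ 0.64, so result = 1
(p1 ∨ (p2 ⊃ p2)) = max(0.56, 1) = 1
((p1 ∨ (p2 ⊃ p2)) ⊃ p1): 1 > 0.56, so result = 0.56
((p4 ⊃ ((p3 ⊃ p3) ∧ ¬p3)) ⊃ ((p1 ∨ (p2 ⊃ p2)) ⊃ p1)): 0 ≤ 0.56, so result = 1
(p2 ⊃ p2): 0.64 ≤ 0.64, so result = 1
(p1 ∨ (p2 ⊃ p2)) = max(0.56, 1) = 1
((p1 ∨ (p2 ⊃ p2)) ⊃ p1): 1 > 0.56, so result = 0.56
(p3 ⊃ p3): 0.77 ≤ 0.77, so result = 1
¬p3: Gödel ¬ of 0.77 = 0 (operand ≠ 0)
((p3 ⊃ p3) ∧ ¬p3) = min(1, 0) = 0
(p4 ⊃ ((p3 ⊃ p3) ∧ ¬p3)): 0.92 > 0, so result = 0
(((p1 ∨ (p2 ⊃ p2)) ⊃ p1) ⊃ (p4 ⊃ ((p3 ⊃ p3) ∧ ¬p3))): 0.56 > 0, so result = 0
(((p4 ⊃ ((p3 ⊃ p3) ∧ ¬p3)) ⊃ ((p1 ∨ (p2 ⊃ p2)) ⊃ p1)) ∨ (((p1 ∨ (p2 ⊃ p2)) ⊃ p1) ⊃ (p4 ⊃ ((p3 ⊃ p3) ∧ ¬p3)))) = max(1, 0) = 1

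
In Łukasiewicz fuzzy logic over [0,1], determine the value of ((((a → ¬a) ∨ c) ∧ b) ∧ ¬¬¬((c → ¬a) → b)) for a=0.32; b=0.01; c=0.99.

0.01

¬a: Łukasiewicz ¬ gives 1 − 0.32 = 0.68
(a → ¬a): min(1, 1 − 0.32 + 0.68) = 1
((a → ¬a) ∨ c) = max(1, 0.99) = 1
(((a → ¬a) ∨ c) ∧ b) = min(1, 0.01) = 0.01
¬a: Łukasiewicz ¬ gives 1 − 0.32 = 0.68
(c → ¬a): min(1, 1 − 0.99 + 0.68) = 0.69
((c → ¬a) → b): min(1, 1 − 0.69 + 0.01) = 0.32
¬((c → ¬a) → b): Łukasiewicz ¬ gives 1 − 0.32 = 0.68
¬¬((c → ¬a) → b): Łukasiewicz ¬ gives 1 − 0.68 = 0.32
¬¬¬((c → ¬a) → b): Łukasiewicz ¬ gives 1 − 0.32 = 0.68
((((a → ¬a) ∨ c) ∧ b) ∧ ¬¬¬((c → ¬a) → b)) = min(0.01, 0.68) = 0.01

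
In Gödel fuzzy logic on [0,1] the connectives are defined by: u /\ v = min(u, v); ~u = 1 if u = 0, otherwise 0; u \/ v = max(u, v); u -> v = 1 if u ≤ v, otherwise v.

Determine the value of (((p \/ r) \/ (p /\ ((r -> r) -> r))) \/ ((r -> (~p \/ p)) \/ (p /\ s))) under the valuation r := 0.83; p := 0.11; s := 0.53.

(p \/ r) = max(0.11, 0.83) = 0.83
(r -> r): 0.83 ≤ 0.83, so result = 1
((r -> r) -> r): 1 > 0.83, so result = 0.83
(p /\ ((r -> r) -> r)) = min(0.11, 0.83) = 0.11
((p \/ r) \/ (p /\ ((r -> r) -> r))) = max(0.83, 0.11) = 0.83
~p: Gödel ¬ of 0.11 = 0 (operand ≠ 0)
(~p \/ p) = max(0, 0.11) = 0.11
(r -> (~p \/ p)): 0.83 > 0.11, so result = 0.11
(p /\ s) = min(0.11, 0.53) = 0.11
((r -> (~p \/ p)) \/ (p /\ s)) = max(0.11, 0.11) = 0.11
(((p \/ r) \/ (p /\ ((r -> r) -> r))) \/ ((r -> (~p \/ p)) \/ (p /\ s))) = max(0.83, 0.11) = 0.83

0.83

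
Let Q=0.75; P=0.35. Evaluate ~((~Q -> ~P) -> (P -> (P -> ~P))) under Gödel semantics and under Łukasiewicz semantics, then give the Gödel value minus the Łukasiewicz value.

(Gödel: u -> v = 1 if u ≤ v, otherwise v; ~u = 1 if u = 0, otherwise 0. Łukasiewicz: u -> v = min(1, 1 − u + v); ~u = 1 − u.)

1.00

Gödel evaluation:
  ~Q: Gödel ¬ of 0.75 = 0 (operand ≠ 0)
  ~P: Gödel ¬ of 0.35 = 0 (operand ≠ 0)
  (~Q -> ~P): 0 ≤ 0, so result = 1
  ~P: Gödel ¬ of 0.35 = 0 (operand ≠ 0)
  (P -> ~P): 0.35 > 0, so result = 0
  (P -> (P -> ~P)): 0.35 > 0, so result = 0
  ((~Q -> ~P) -> (P -> (P -> ~P))): 1 > 0, so result = 0
  ~((~Q -> ~P) -> (P -> (P -> ~P))): Gödel ¬ of 0 = 1 (operand is 0)
  Gödel value = 1
Łukasiewicz evaluation:
  ~Q: Łukasiewicz ¬ gives 1 − 0.75 = 0.25
  ~P: Łukasiewicz ¬ gives 1 − 0.35 = 0.65
  (~Q -> ~P): min(1, 1 − 0.25 + 0.65) = 1
  ~P: Łukasiewicz ¬ gives 1 − 0.35 = 0.65
  (P -> ~P): min(1, 1 − 0.35 + 0.65) = 1
  (P -> (P -> ~P)): min(1, 1 − 0.35 + 1) = 1
  ((~Q -> ~P) -> (P -> (P -> ~P))): min(1, 1 − 1 + 1) = 1
  ~((~Q -> ~P) -> (P -> (P -> ~P))): Łukasiewicz ¬ gives 1 − 1 = 0
  Łukasiewicz value = 0
Difference: 1 − 0 = 1.00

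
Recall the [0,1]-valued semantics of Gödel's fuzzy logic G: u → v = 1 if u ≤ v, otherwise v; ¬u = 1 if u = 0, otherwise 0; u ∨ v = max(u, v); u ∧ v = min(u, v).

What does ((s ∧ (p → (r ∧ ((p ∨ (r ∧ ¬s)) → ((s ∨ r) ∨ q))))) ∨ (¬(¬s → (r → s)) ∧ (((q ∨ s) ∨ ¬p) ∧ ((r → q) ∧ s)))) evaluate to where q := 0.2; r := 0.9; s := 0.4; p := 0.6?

¬s: Gödel ¬ of 0.4 = 0 (operand ≠ 0)
(r ∧ ¬s) = min(0.9, 0) = 0
(p ∨ (r ∧ ¬s)) = max(0.6, 0) = 0.6
(s ∨ r) = max(0.4, 0.9) = 0.9
((s ∨ r) ∨ q) = max(0.9, 0.2) = 0.9
((p ∨ (r ∧ ¬s)) → ((s ∨ r) ∨ q)): 0.6 ≤ 0.9, so result = 1
(r ∧ ((p ∨ (r ∧ ¬s)) → ((s ∨ r) ∨ q))) = min(0.9, 1) = 0.9
(p → (r ∧ ((p ∨ (r ∧ ¬s)) → ((s ∨ r) ∨ q)))): 0.6 ≤ 0.9, so result = 1
(s ∧ (p → (r ∧ ((p ∨ (r ∧ ¬s)) → ((s ∨ r) ∨ q))))) = min(0.4, 1) = 0.4
¬s: Gödel ¬ of 0.4 = 0 (operand ≠ 0)
(r → s): 0.9 > 0.4, so result = 0.4
(¬s → (r → s)): 0 ≤ 0.4, so result = 1
¬(¬s → (r → s)): Gödel ¬ of 1 = 0 (operand ≠ 0)
(q ∨ s) = max(0.2, 0.4) = 0.4
¬p: Gödel ¬ of 0.6 = 0 (operand ≠ 0)
((q ∨ s) ∨ ¬p) = max(0.4, 0) = 0.4
(r → q): 0.9 > 0.2, so result = 0.2
((r → q) ∧ s) = min(0.2, 0.4) = 0.2
(((q ∨ s) ∨ ¬p) ∧ ((r → q) ∧ s)) = min(0.4, 0.2) = 0.2
(¬(¬s → (r → s)) ∧ (((q ∨ s) ∨ ¬p) ∧ ((r → q) ∧ s))) = min(0, 0.2) = 0
((s ∧ (p → (r ∧ ((p ∨ (r ∧ ¬s)) → ((s ∨ r) ∨ q))))) ∨ (¬(¬s → (r → s)) ∧ (((q ∨ s) ∨ ¬p) ∧ ((r → q) ∧ s)))) = max(0.4, 0) = 0.4

0.40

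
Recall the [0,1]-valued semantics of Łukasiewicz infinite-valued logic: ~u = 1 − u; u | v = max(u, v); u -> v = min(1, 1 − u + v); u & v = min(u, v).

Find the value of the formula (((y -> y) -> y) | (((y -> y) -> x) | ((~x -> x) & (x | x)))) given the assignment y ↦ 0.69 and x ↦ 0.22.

0.69

(y -> y): min(1, 1 − 0.69 + 0.69) = 1
((y -> y) -> y): min(1, 1 − 1 + 0.69) = 0.69
(y -> y): min(1, 1 − 0.69 + 0.69) = 1
((y -> y) -> x): min(1, 1 − 1 + 0.22) = 0.22
~x: Łukasiewicz ¬ gives 1 − 0.22 = 0.78
(~x -> x): min(1, 1 − 0.78 + 0.22) = 0.44
(x | x) = max(0.22, 0.22) = 0.22
((~x -> x) & (x | x)) = min(0.44, 0.22) = 0.22
(((y -> y) -> x) | ((~x -> x) & (x | x))) = max(0.22, 0.22) = 0.22
(((y -> y) -> y) | (((y -> y) -> x) | ((~x -> x) & (x | x)))) = max(0.69, 0.22) = 0.69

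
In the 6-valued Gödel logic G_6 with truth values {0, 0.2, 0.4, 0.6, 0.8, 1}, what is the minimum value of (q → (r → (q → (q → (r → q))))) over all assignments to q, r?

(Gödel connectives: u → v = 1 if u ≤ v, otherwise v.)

1.00

Every assignment gives 1. For instance at q = 0, r = 0:
  (r → q): 0 ≤ 0, so result = 1
  (q → (r → q)): 0 ≤ 1, so result = 1
  (q → (q → (r → q))): 0 ≤ 1, so result = 1
  (r → (q → (q → (r → q)))): 0 ≤ 1, so result = 1
  (q → (r → (q → (q → (r → q))))): 0 ≤ 1, so result = 1
All 36 assignments give value 1 — the formula is a G_6-tautology.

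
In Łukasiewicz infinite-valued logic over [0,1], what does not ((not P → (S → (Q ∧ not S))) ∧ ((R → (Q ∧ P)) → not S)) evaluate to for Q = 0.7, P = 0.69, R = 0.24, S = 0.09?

not P: Łukasiewicz ¬ gives 1 − 0.69 = 0.31
not S: Łukasiewicz ¬ gives 1 − 0.09 = 0.91
(Q ∧ not S) = min(0.7, 0.91) = 0.7
(S → (Q ∧ not S)): min(1, 1 − 0.09 + 0.7) = 1
(not P → (S → (Q ∧ not S))): min(1, 1 − 0.31 + 1) = 1
(Q ∧ P) = min(0.7, 0.69) = 0.69
(R → (Q ∧ P)): min(1, 1 − 0.24 + 0.69) = 1
not S: Łukasiewicz ¬ gives 1 − 0.09 = 0.91
((R → (Q ∧ P)) → not S): min(1, 1 − 1 + 0.91) = 0.91
((not P → (S → (Q ∧ not S))) ∧ ((R → (Q ∧ P)) → not S)) = min(1, 0.91) = 0.91
not ((not P → (S → (Q ∧ not S))) ∧ ((R → (Q ∧ P)) → not S)): Łukasiewicz ¬ gives 1 − 0.91 = 0.09

0.09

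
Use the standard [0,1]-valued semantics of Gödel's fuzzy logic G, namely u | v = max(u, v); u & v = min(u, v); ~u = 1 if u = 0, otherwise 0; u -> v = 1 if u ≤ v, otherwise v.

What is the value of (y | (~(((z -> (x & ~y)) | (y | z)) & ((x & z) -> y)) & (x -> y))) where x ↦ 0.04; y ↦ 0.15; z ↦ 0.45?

0.15

~y: Gödel ¬ of 0.15 = 0 (operand ≠ 0)
(x & ~y) = min(0.04, 0) = 0
(z -> (x & ~y)): 0.45 > 0, so result = 0
(y | z) = max(0.15, 0.45) = 0.45
((z -> (x & ~y)) | (y | z)) = max(0, 0.45) = 0.45
(x & z) = min(0.04, 0.45) = 0.04
((x & z) -> y): 0.04 ≤ 0.15, so result = 1
(((z -> (x & ~y)) | (y | z)) & ((x & z) -> y)) = min(0.45, 1) = 0.45
~(((z -> (x & ~y)) | (y | z)) & ((x & z) -> y)): Gödel ¬ of 0.45 = 0 (operand ≠ 0)
(x -> y): 0.04 ≤ 0.15, so result = 1
(~(((z -> (x & ~y)) | (y | z)) & ((x & z) -> y)) & (x -> y)) = min(0, 1) = 0
(y | (~(((z -> (x & ~y)) | (y | z)) & ((x & z) -> y)) & (x -> y))) = max(0.15, 0) = 0.15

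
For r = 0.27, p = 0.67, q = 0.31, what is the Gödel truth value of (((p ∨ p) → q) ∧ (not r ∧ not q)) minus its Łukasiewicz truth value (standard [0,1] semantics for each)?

Gödel evaluation:
  (p ∨ p) = max(0.67, 0.67) = 0.67
  ((p ∨ p) → q): 0.67 > 0.31, so result = 0.31
  not r: Gödel ¬ of 0.27 = 0 (operand ≠ 0)
  not q: Gödel ¬ of 0.31 = 0 (operand ≠ 0)
  (not r ∧ not q) = min(0, 0) = 0
  (((p ∨ p) → q) ∧ (not r ∧ not q)) = min(0.31, 0) = 0
  Gödel value = 0
Łukasiewicz evaluation:
  (p ∨ p) = max(0.67, 0.67) = 0.67
  ((p ∨ p) → q): min(1, 1 − 0.67 + 0.31) = 0.64
  not r: Łukasiewicz ¬ gives 1 − 0.27 = 0.73
  not q: Łukasiewicz ¬ gives 1 − 0.31 = 0.69
  (not r ∧ not q) = min(0.73, 0.69) = 0.69
  (((p ∨ p) → q) ∧ (not r ∧ not q)) = min(0.64, 0.69) = 0.64
  Łukasiewicz value = 0.64
Difference: 0 − 0.64 = -0.64

-0.64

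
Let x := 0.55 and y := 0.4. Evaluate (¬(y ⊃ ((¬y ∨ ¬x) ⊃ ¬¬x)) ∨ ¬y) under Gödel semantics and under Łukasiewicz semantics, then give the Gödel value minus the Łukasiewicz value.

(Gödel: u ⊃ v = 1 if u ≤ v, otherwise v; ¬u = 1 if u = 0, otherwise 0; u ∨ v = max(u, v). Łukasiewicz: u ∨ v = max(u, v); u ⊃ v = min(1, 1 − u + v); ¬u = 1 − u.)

Gödel evaluation:
  ¬y: Gödel ¬ of 0.4 = 0 (operand ≠ 0)
  ¬x: Gödel ¬ of 0.55 = 0 (operand ≠ 0)
  (¬y ∨ ¬x) = max(0, 0) = 0
  ¬x: Gödel ¬ of 0.55 = 0 (operand ≠ 0)
  ¬¬x: Gödel ¬ of 0 = 1 (operand is 0)
  ((¬y ∨ ¬x) ⊃ ¬¬x): 0 ≤ 1, so result = 1
  (y ⊃ ((¬y ∨ ¬x) ⊃ ¬¬x)): 0.4 ≤ 1, so result = 1
  ¬(y ⊃ ((¬y ∨ ¬x) ⊃ ¬¬x)): Gödel ¬ of 1 = 0 (operand ≠ 0)
  ¬y: Gödel ¬ of 0.4 = 0 (operand ≠ 0)
  (¬(y ⊃ ((¬y ∨ ¬x) ⊃ ¬¬x)) ∨ ¬y) = max(0, 0) = 0
  Gödel value = 0
Łukasiewicz evaluation:
  ¬y: Łukasiewicz ¬ gives 1 − 0.4 = 0.6
  ¬x: Łukasiewicz ¬ gives 1 − 0.55 = 0.45
  (¬y ∨ ¬x) = max(0.6, 0.45) = 0.6
  ¬x: Łukasiewicz ¬ gives 1 − 0.55 = 0.45
  ¬¬x: Łukasiewicz ¬ gives 1 − 0.45 = 0.55
  ((¬y ∨ ¬x) ⊃ ¬¬x): min(1, 1 − 0.6 + 0.55) = 0.95
  (y ⊃ ((¬y ∨ ¬x) ⊃ ¬¬x)): min(1, 1 − 0.4 + 0.95) = 1
  ¬(y ⊃ ((¬y ∨ ¬x) ⊃ ¬¬x)): Łukasiewicz ¬ gives 1 − 1 = 0
  ¬y: Łukasiewicz ¬ gives 1 − 0.4 = 0.6
  (¬(y ⊃ ((¬y ∨ ¬x) ⊃ ¬¬x)) ∨ ¬y) = max(0, 0.6) = 0.6
  Łukasiewicz value = 0.6
Difference: 0 − 0.6 = -0.60

-0.60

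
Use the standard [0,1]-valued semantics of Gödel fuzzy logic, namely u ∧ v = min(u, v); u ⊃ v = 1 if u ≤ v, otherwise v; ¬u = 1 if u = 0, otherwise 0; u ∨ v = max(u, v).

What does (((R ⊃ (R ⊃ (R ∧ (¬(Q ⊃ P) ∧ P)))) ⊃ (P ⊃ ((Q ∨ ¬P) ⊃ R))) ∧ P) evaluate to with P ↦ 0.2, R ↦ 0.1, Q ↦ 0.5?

(Q ⊃ P): 0.5 > 0.2, so result = 0.2
¬(Q ⊃ P): Gödel ¬ of 0.2 = 0 (operand ≠ 0)
(¬(Q ⊃ P) ∧ P) = min(0, 0.2) = 0
(R ∧ (¬(Q ⊃ P) ∧ P)) = min(0.1, 0) = 0
(R ⊃ (R ∧ (¬(Q ⊃ P) ∧ P))): 0.1 > 0, so result = 0
(R ⊃ (R ⊃ (R ∧ (¬(Q ⊃ P) ∧ P)))): 0.1 > 0, so result = 0
¬P: Gödel ¬ of 0.2 = 0 (operand ≠ 0)
(Q ∨ ¬P) = max(0.5, 0) = 0.5
((Q ∨ ¬P) ⊃ R): 0.5 > 0.1, so result = 0.1
(P ⊃ ((Q ∨ ¬P) ⊃ R)): 0.2 > 0.1, so result = 0.1
((R ⊃ (R ⊃ (R ∧ (¬(Q ⊃ P) ∧ P)))) ⊃ (P ⊃ ((Q ∨ ¬P) ⊃ R))): 0 ≤ 0.1, so result = 1
(((R ⊃ (R ⊃ (R ∧ (¬(Q ⊃ P) ∧ P)))) ⊃ (P ⊃ ((Q ∨ ¬P) ⊃ R))) ∧ P) = min(1, 0.2) = 0.2

0.20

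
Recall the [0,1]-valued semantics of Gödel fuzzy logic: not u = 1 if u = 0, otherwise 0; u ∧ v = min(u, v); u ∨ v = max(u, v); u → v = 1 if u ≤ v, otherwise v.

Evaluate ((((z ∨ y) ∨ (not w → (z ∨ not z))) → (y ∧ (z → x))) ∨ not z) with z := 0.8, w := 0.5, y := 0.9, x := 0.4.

0.40

(z ∨ y) = max(0.8, 0.9) = 0.9
not w: Gödel ¬ of 0.5 = 0 (operand ≠ 0)
not z: Gödel ¬ of 0.8 = 0 (operand ≠ 0)
(z ∨ not z) = max(0.8, 0) = 0.8
(not w → (z ∨ not z)): 0 ≤ 0.8, so result = 1
((z ∨ y) ∨ (not w → (z ∨ not z))) = max(0.9, 1) = 1
(z → x): 0.8 > 0.4, so result = 0.4
(y ∧ (z → x)) = min(0.9, 0.4) = 0.4
(((z ∨ y) ∨ (not w → (z ∨ not z))) → (y ∧ (z → x))): 1 > 0.4, so result = 0.4
not z: Gödel ¬ of 0.8 = 0 (operand ≠ 0)
((((z ∨ y) ∨ (not w → (z ∨ not z))) → (y ∧ (z → x))) ∨ not z) = max(0.4, 0) = 0.4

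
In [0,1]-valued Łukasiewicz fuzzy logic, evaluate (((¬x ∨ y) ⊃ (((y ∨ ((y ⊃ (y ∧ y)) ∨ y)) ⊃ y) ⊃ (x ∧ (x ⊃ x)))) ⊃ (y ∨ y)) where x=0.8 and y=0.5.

0.50

¬x: Łukasiewicz ¬ gives 1 − 0.8 = 0.2
(¬x ∨ y) = max(0.2, 0.5) = 0.5
(y ∧ y) = min(0.5, 0.5) = 0.5
(y ⊃ (y ∧ y)): min(1, 1 − 0.5 + 0.5) = 1
((y ⊃ (y ∧ y)) ∨ y) = max(1, 0.5) = 1
(y ∨ ((y ⊃ (y ∧ y)) ∨ y)) = max(0.5, 1) = 1
((y ∨ ((y ⊃ (y ∧ y)) ∨ y)) ⊃ y): min(1, 1 − 1 + 0.5) = 0.5
(x ⊃ x): min(1, 1 − 0.8 + 0.8) = 1
(x ∧ (x ⊃ x)) = min(0.8, 1) = 0.8
(((y ∨ ((y ⊃ (y ∧ y)) ∨ y)) ⊃ y) ⊃ (x ∧ (x ⊃ x))): min(1, 1 − 0.5 + 0.8) = 1
((¬x ∨ y) ⊃ (((y ∨ ((y ⊃ (y ∧ y)) ∨ y)) ⊃ y) ⊃ (x ∧ (x ⊃ x)))): min(1, 1 − 0.5 + 1) = 1
(y ∨ y) = max(0.5, 0.5) = 0.5
(((¬x ∨ y) ⊃ (((y ∨ ((y ⊃ (y ∧ y)) ∨ y)) ⊃ y) ⊃ (x ∧ (x ⊃ x)))) ⊃ (y ∨ y)): min(1, 1 − 1 + 0.5) = 0.5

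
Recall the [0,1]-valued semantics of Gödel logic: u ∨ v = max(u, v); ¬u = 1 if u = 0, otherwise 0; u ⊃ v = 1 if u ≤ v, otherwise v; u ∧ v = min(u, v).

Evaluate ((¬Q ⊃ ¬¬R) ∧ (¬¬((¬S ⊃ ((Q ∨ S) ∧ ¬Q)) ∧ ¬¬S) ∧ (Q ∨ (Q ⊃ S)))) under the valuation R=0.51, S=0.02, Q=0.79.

0.79

¬Q: Gödel ¬ of 0.79 = 0 (operand ≠ 0)
¬R: Gödel ¬ of 0.51 = 0 (operand ≠ 0)
¬¬R: Gödel ¬ of 0 = 1 (operand is 0)
(¬Q ⊃ ¬¬R): 0 ≤ 1, so result = 1
¬S: Gödel ¬ of 0.02 = 0 (operand ≠ 0)
(Q ∨ S) = max(0.79, 0.02) = 0.79
¬Q: Gödel ¬ of 0.79 = 0 (operand ≠ 0)
((Q ∨ S) ∧ ¬Q) = min(0.79, 0) = 0
(¬S ⊃ ((Q ∨ S) ∧ ¬Q)): 0 ≤ 0, so result = 1
¬S: Gödel ¬ of 0.02 = 0 (operand ≠ 0)
¬¬S: Gödel ¬ of 0 = 1 (operand is 0)
((¬S ⊃ ((Q ∨ S) ∧ ¬Q)) ∧ ¬¬S) = min(1, 1) = 1
¬((¬S ⊃ ((Q ∨ S) ∧ ¬Q)) ∧ ¬¬S): Gödel ¬ of 1 = 0 (operand ≠ 0)
¬¬((¬S ⊃ ((Q ∨ S) ∧ ¬Q)) ∧ ¬¬S): Gödel ¬ of 0 = 1 (operand is 0)
(Q ⊃ S): 0.79 > 0.02, so result = 0.02
(Q ∨ (Q ⊃ S)) = max(0.79, 0.02) = 0.79
(¬¬((¬S ⊃ ((Q ∨ S) ∧ ¬Q)) ∧ ¬¬S) ∧ (Q ∨ (Q ⊃ S))) = min(1, 0.79) = 0.79
((¬Q ⊃ ¬¬R) ∧ (¬¬((¬S ⊃ ((Q ∨ S) ∧ ¬Q)) ∧ ¬¬S) ∧ (Q ∨ (Q ⊃ S)))) = min(1, 0.79) = 0.79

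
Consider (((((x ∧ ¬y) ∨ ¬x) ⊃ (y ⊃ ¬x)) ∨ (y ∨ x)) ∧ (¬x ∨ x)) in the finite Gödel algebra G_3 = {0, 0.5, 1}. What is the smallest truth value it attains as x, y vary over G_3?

0.50

The minimum is attained at x = 0.5, y = 0:
  ¬y: Gödel ¬ of 0 = 1 (operand is 0)
  (x ∧ ¬y) = min(0.5, 1) = 0.5
  ¬x: Gödel ¬ of 0.5 = 0 (operand ≠ 0)
  ((x ∧ ¬y) ∨ ¬x) = max(0.5, 0) = 0.5
  ¬x: Gödel ¬ of 0.5 = 0 (operand ≠ 0)
  (y ⊃ ¬x): 0 ≤ 0, so result = 1
  (((x ∧ ¬y) ∨ ¬x) ⊃ (y ⊃ ¬x)): 0.5 ≤ 1, so result = 1
  (y ∨ x) = max(0, 0.5) = 0.5
  ((((x ∧ ¬y) ∨ ¬x) ⊃ (y ⊃ ¬x)) ∨ (y ∨ x)) = max(1, 0.5) = 1
  ¬x: Gödel ¬ of 0.5 = 0 (operand ≠ 0)
  (¬x ∨ x) = max(0, 0.5) = 0.5
  (((((x ∧ ¬y) ∨ ¬x) ⊃ (y ⊃ ¬x)) ∨ (y ∨ x)) ∧ (¬x ∨ x)) = min(1, 0.5) = 0.5
Checking all 9 assignments confirms none give a value below 0.50.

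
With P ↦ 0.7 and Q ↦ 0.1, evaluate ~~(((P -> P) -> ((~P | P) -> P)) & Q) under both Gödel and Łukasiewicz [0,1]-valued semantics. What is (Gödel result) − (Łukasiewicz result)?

Gödel evaluation:
  (P -> P): 0.7 ≤ 0.7, so result = 1
  ~P: Gödel ¬ of 0.7 = 0 (operand ≠ 0)
  (~P | P) = max(0, 0.7) = 0.7
  ((~P | P) -> P): 0.7 ≤ 0.7, so result = 1
  ((P -> P) -> ((~P | P) -> P)): 1 ≤ 1, so result = 1
  (((P -> P) -> ((~P | P) -> P)) & Q) = min(1, 0.1) = 0.1
  ~(((P -> P) -> ((~P | P) -> P)) & Q): Gödel ¬ of 0.1 = 0 (operand ≠ 0)
  ~~(((P -> P) -> ((~P | P) -> P)) & Q): Gödel ¬ of 0 = 1 (operand is 0)
  Gödel value = 1
Łukasiewicz evaluation:
  (P -> P): min(1, 1 − 0.7 + 0.7) = 1
  ~P: Łukasiewicz ¬ gives 1 − 0.7 = 0.3
  (~P | P) = max(0.3, 0.7) = 0.7
  ((~P | P) -> P): min(1, 1 − 0.7 + 0.7) = 1
  ((P -> P) -> ((~P | P) -> P)): min(1, 1 − 1 + 1) = 1
  (((P -> P) -> ((~P | P) -> P)) & Q) = min(1, 0.1) = 0.1
  ~(((P -> P) -> ((~P | P) -> P)) & Q): Łukasiewicz ¬ gives 1 − 0.1 = 0.9
  ~~(((P -> P) -> ((~P | P) -> P)) & Q): Łukasiewicz ¬ gives 1 − 0.9 = 0.1
  Łukasiewicz value = 0.1
Difference: 1 − 0.1 = 0.90

0.90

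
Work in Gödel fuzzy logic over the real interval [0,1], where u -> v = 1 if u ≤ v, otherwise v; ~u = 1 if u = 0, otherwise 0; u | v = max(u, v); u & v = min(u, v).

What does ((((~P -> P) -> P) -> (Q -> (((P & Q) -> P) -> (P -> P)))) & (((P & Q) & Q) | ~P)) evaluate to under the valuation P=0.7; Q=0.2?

0.20

~P: Gödel ¬ of 0.7 = 0 (operand ≠ 0)
(~P -> P): 0 ≤ 0.7, so result = 1
((~P -> P) -> P): 1 > 0.7, so result = 0.7
(P & Q) = min(0.7, 0.2) = 0.2
((P & Q) -> P): 0.2 ≤ 0.7, so result = 1
(P -> P): 0.7 ≤ 0.7, so result = 1
(((P & Q) -> P) -> (P -> P)): 1 ≤ 1, so result = 1
(Q -> (((P & Q) -> P) -> (P -> P))): 0.2 ≤ 1, so result = 1
(((~P -> P) -> P) -> (Q -> (((P & Q) -> P) -> (P -> P)))): 0.7 ≤ 1, so result = 1
(P & Q) = min(0.7, 0.2) = 0.2
((P & Q) & Q) = min(0.2, 0.2) = 0.2
~P: Gödel ¬ of 0.7 = 0 (operand ≠ 0)
(((P & Q) & Q) | ~P) = max(0.2, 0) = 0.2
((((~P -> P) -> P) -> (Q -> (((P & Q) -> P) -> (P -> P)))) & (((P & Q) & Q) | ~P)) = min(1, 0.2) = 0.2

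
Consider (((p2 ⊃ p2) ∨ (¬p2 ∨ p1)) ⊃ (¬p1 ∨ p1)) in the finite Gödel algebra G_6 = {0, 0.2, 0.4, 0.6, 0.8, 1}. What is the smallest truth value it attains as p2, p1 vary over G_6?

The minimum is attained at p2 = 0, p1 = 0.2:
  (p2 ⊃ p2): 0 ≤ 0, so result = 1
  ¬p2: Gödel ¬ of 0 = 1 (operand is 0)
  (¬p2 ∨ p1) = max(1, 0.2) = 1
  ((p2 ⊃ p2) ∨ (¬p2 ∨ p1)) = max(1, 1) = 1
  ¬p1: Gödel ¬ of 0.2 = 0 (operand ≠ 0)
  (¬p1 ∨ p1) = max(0, 0.2) = 0.2
  (((p2 ⊃ p2) ∨ (¬p2 ∨ p1)) ⊃ (¬p1 ∨ p1)): 1 > 0.2, so result = 0.2
Checking all 36 assignments confirms none give a value below 0.20.

0.20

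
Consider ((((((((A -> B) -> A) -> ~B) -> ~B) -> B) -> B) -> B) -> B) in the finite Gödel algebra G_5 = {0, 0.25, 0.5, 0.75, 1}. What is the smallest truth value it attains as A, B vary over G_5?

The minimum is attained at A = 0, B = 0.25:
  (A -> B): 0 ≤ 0.25, so result = 1
  ((A -> B) -> A): 1 > 0, so result = 0
  ~B: Gödel ¬ of 0.25 = 0 (operand ≠ 0)
  (((A -> B) -> A) -> ~B): 0 ≤ 0, so result = 1
  ~B: Gödel ¬ of 0.25 = 0 (operand ≠ 0)
  ((((A -> B) -> A) -> ~B) -> ~B): 1 > 0, so result = 0
  (((((A -> B) -> A) -> ~B) -> ~B) -> B): 0 ≤ 0.25, so result = 1
  ((((((A -> B) -> A) -> ~B) -> ~B) -> B) -> B): 1 > 0.25, so result = 0.25
  (((((((A -> B) -> A) -> ~B) -> ~B) -> B) -> B) -> B): 0.25 ≤ 0.25, so result = 1
  ((((((((A -> B) -> A) -> ~B) -> ~B) -> B) -> B) -> B) -> B): 1 > 0.25, so result = 0.25
Checking all 25 assignments confirms none give a value below 0.25.

0.25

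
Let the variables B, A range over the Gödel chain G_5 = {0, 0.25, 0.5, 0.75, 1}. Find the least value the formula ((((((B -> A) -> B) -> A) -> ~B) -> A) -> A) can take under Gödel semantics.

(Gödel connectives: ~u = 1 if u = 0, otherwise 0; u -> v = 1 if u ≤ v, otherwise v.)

The minimum is attained at B = 0.25, A = 0.25:
  (B -> A): 0.25 ≤ 0.25, so result = 1
  ((B -> A) -> B): 1 > 0.25, so result = 0.25
  (((B -> A) -> B) -> A): 0.25 ≤ 0.25, so result = 1
  ~B: Gödel ¬ of 0.25 = 0 (operand ≠ 0)
  ((((B -> A) -> B) -> A) -> ~B): 1 > 0, so result = 0
  (((((B -> A) -> B) -> A) -> ~B) -> A): 0 ≤ 0.25, so result = 1
  ((((((B -> A) -> B) -> A) -> ~B) -> A) -> A): 1 > 0.25, so result = 0.25
Checking all 25 assignments confirms none give a value below 0.25.

0.25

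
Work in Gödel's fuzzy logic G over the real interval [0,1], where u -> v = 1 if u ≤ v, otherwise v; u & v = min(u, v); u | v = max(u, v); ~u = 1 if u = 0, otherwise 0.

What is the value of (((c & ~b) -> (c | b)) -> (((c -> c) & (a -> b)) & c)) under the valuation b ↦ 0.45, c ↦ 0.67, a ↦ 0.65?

~b: Gödel ¬ of 0.45 = 0 (operand ≠ 0)
(c & ~b) = min(0.67, 0) = 0
(c | b) = max(0.67, 0.45) = 0.67
((c & ~b) -> (c | b)): 0 ≤ 0.67, so result = 1
(c -> c): 0.67 ≤ 0.67, so result = 1
(a -> b): 0.65 > 0.45, so result = 0.45
((c -> c) & (a -> b)) = min(1, 0.45) = 0.45
(((c -> c) & (a -> b)) & c) = min(0.45, 0.67) = 0.45
(((c & ~b) -> (c | b)) -> (((c -> c) & (a -> b)) & c)): 1 > 0.45, so result = 0.45

0.45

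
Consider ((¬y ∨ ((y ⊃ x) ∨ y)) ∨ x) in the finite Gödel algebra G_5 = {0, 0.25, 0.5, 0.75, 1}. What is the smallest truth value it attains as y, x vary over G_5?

The minimum is attained at y = 0.25, x = 0:
  ¬y: Gödel ¬ of 0.25 = 0 (operand ≠ 0)
  (y ⊃ x): 0.25 > 0, so result = 0
  ((y ⊃ x) ∨ y) = max(0, 0.25) = 0.25
  (¬y ∨ ((y ⊃ x) ∨ y)) = max(0, 0.25) = 0.25
  ((¬y ∨ ((y ⊃ x) ∨ y)) ∨ x) = max(0.25, 0) = 0.25
Checking all 25 assignments confirms none give a value below 0.25.

0.25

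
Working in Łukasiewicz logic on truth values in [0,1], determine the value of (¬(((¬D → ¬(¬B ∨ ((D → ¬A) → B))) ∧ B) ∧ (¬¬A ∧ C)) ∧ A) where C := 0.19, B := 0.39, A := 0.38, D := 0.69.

¬D: Łukasiewicz ¬ gives 1 − 0.69 = 0.31
¬B: Łukasiewicz ¬ gives 1 − 0.39 = 0.61
¬A: Łukasiewicz ¬ gives 1 − 0.38 = 0.62
(D → ¬A): min(1, 1 − 0.69 + 0.62) = 0.93
((D → ¬A) → B): min(1, 1 − 0.93 + 0.39) = 0.46
(¬B ∨ ((D → ¬A) → B)) = max(0.61, 0.46) = 0.61
¬(¬B ∨ ((D → ¬A) → B)): Łukasiewicz ¬ gives 1 − 0.61 = 0.39
(¬D → ¬(¬B ∨ ((D → ¬A) → B))): min(1, 1 − 0.31 + 0.39) = 1
((¬D → ¬(¬B ∨ ((D → ¬A) → B))) ∧ B) = min(1, 0.39) = 0.39
¬A: Łukasiewicz ¬ gives 1 − 0.38 = 0.62
¬¬A: Łukasiewicz ¬ gives 1 − 0.62 = 0.38
(¬¬A ∧ C) = min(0.38, 0.19) = 0.19
(((¬D → ¬(¬B ∨ ((D → ¬A) → B))) ∧ B) ∧ (¬¬A ∧ C)) = min(0.39, 0.19) = 0.19
¬(((¬D → ¬(¬B ∨ ((D → ¬A) → B))) ∧ B) ∧ (¬¬A ∧ C)): Łukasiewicz ¬ gives 1 − 0.19 = 0.81
(¬(((¬D → ¬(¬B ∨ ((D → ¬A) → B))) ∧ B) ∧ (¬¬A ∧ C)) ∧ A) = min(0.81, 0.38) = 0.38

0.38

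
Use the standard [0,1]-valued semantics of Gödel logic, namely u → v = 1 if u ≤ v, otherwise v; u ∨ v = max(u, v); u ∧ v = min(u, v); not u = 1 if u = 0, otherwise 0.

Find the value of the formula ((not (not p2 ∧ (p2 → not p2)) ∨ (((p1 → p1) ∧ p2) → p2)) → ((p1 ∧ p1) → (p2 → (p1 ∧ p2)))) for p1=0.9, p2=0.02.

not p2: Gödel ¬ of 0.02 = 0 (operand ≠ 0)
not p2: Gödel ¬ of 0.02 = 0 (operand ≠ 0)
(p2 → not p2): 0.02 > 0, so result = 0
(not p2 ∧ (p2 → not p2)) = min(0, 0) = 0
not (not p2 ∧ (p2 → not p2)): Gödel ¬ of 0 = 1 (operand is 0)
(p1 → p1): 0.9 ≤ 0.9, so result = 1
((p1 → p1) ∧ p2) = min(1, 0.02) = 0.02
(((p1 → p1) ∧ p2) → p2): 0.02 ≤ 0.02, so result = 1
(not (not p2 ∧ (p2 → not p2)) ∨ (((p1 → p1) ∧ p2) → p2)) = max(1, 1) = 1
(p1 ∧ p1) = min(0.9, 0.9) = 0.9
(p1 ∧ p2) = min(0.9, 0.02) = 0.02
(p2 → (p1 ∧ p2)): 0.02 ≤ 0.02, so result = 1
((p1 ∧ p1) → (p2 → (p1 ∧ p2))): 0.9 ≤ 1, so result = 1
((not (not p2 ∧ (p2 → not p2)) ∨ (((p1 → p1) ∧ p2) → p2)) → ((p1 ∧ p1) → (p2 → (p1 ∧ p2)))): 1 ≤ 1, so result = 1

1.00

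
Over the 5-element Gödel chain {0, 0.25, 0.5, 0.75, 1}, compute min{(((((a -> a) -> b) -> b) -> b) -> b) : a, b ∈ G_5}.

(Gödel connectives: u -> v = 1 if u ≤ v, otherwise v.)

Every assignment gives 1. For instance at a = 0, b = 0:
  (a -> a): 0 ≤ 0, so result = 1
  ((a -> a) -> b): 1 > 0, so result = 0
  (((a -> a) -> b) -> b): 0 ≤ 0, so result = 1
  ((((a -> a) -> b) -> b) -> b): 1 > 0, so result = 0
  (((((a -> a) -> b) -> b) -> b) -> b): 0 ≤ 0, so result = 1
All 25 assignments give value 1 — the formula is a G_5-tautology.

1.00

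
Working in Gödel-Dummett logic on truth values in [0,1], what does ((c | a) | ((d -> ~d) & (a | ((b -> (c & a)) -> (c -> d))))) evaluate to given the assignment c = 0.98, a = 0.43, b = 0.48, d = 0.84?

0.98

(c | a) = max(0.98, 0.43) = 0.98
~d: Gödel ¬ of 0.84 = 0 (operand ≠ 0)
(d -> ~d): 0.84 > 0, so result = 0
(c & a) = min(0.98, 0.43) = 0.43
(b -> (c & a)): 0.48 > 0.43, so result = 0.43
(c -> d): 0.98 > 0.84, so result = 0.84
((b -> (c & a)) -> (c -> d)): 0.43 ≤ 0.84, so result = 1
(a | ((b -> (c & a)) -> (c -> d))) = max(0.43, 1) = 1
((d -> ~d) & (a | ((b -> (c & a)) -> (c -> d)))) = min(0, 1) = 0
((c | a) | ((d -> ~d) & (a | ((b -> (c & a)) -> (c -> d))))) = max(0.98, 0) = 0.98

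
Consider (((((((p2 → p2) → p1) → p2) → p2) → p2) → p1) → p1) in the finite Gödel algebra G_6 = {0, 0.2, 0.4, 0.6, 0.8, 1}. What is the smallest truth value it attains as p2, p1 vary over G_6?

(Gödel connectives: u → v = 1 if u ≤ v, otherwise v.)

0.20

The minimum is attained at p2 = 0, p1 = 0.2:
  (p2 → p2): 0 ≤ 0, so result = 1
  ((p2 → p2) → p1): 1 > 0.2, so result = 0.2
  (((p2 → p2) → p1) → p2): 0.2 > 0, so result = 0
  ((((p2 → p2) → p1) → p2) → p2): 0 ≤ 0, so result = 1
  (((((p2 → p2) → p1) → p2) → p2) → p2): 1 > 0, so result = 0
  ((((((p2 → p2) → p1) → p2) → p2) → p2) → p1): 0 ≤ 0.2, so result = 1
  (((((((p2 → p2) → p1) → p2) → p2) → p2) → p1) → p1): 1 > 0.2, so result = 0.2
Checking all 36 assignments confirms none give a value below 0.20.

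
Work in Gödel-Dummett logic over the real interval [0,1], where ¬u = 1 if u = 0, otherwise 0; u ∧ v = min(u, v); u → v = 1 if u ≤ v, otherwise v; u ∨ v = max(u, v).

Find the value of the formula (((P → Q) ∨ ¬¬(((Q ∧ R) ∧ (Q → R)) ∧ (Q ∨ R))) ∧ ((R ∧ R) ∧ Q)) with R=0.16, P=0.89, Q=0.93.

0.16

(P → Q): 0.89 ≤ 0.93, so result = 1
(Q ∧ R) = min(0.93, 0.16) = 0.16
(Q → R): 0.93 > 0.16, so result = 0.16
((Q ∧ R) ∧ (Q → R)) = min(0.16, 0.16) = 0.16
(Q ∨ R) = max(0.93, 0.16) = 0.93
(((Q ∧ R) ∧ (Q → R)) ∧ (Q ∨ R)) = min(0.16, 0.93) = 0.16
¬(((Q ∧ R) ∧ (Q → R)) ∧ (Q ∨ R)): Gödel ¬ of 0.16 = 0 (operand ≠ 0)
¬¬(((Q ∧ R) ∧ (Q → R)) ∧ (Q ∨ R)): Gödel ¬ of 0 = 1 (operand is 0)
((P → Q) ∨ ¬¬(((Q ∧ R) ∧ (Q → R)) ∧ (Q ∨ R))) = max(1, 1) = 1
(R ∧ R) = min(0.16, 0.16) = 0.16
((R ∧ R) ∧ Q) = min(0.16, 0.93) = 0.16
(((P → Q) ∨ ¬¬(((Q ∧ R) ∧ (Q → R)) ∧ (Q ∨ R))) ∧ ((R ∧ R) ∧ Q)) = min(1, 0.16) = 0.16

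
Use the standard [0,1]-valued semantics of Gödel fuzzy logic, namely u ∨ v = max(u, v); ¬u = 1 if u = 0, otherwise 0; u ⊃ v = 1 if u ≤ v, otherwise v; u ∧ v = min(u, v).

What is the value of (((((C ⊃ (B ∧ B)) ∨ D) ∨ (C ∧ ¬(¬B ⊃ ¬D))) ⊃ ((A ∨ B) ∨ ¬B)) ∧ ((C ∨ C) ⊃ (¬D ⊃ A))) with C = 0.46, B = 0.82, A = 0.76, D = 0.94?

0.82

(B ∧ B) = min(0.82, 0.82) = 0.82
(C ⊃ (B ∧ B)): 0.46 ≤ 0.82, so result = 1
((C ⊃ (B ∧ B)) ∨ D) = max(1, 0.94) = 1
¬B: Gödel ¬ of 0.82 = 0 (operand ≠ 0)
¬D: Gödel ¬ of 0.94 = 0 (operand ≠ 0)
(¬B ⊃ ¬D): 0 ≤ 0, so result = 1
¬(¬B ⊃ ¬D): Gödel ¬ of 1 = 0 (operand ≠ 0)
(C ∧ ¬(¬B ⊃ ¬D)) = min(0.46, 0) = 0
(((C ⊃ (B ∧ B)) ∨ D) ∨ (C ∧ ¬(¬B ⊃ ¬D))) = max(1, 0) = 1
(A ∨ B) = max(0.76, 0.82) = 0.82
¬B: Gödel ¬ of 0.82 = 0 (operand ≠ 0)
((A ∨ B) ∨ ¬B) = max(0.82, 0) = 0.82
((((C ⊃ (B ∧ B)) ∨ D) ∨ (C ∧ ¬(¬B ⊃ ¬D))) ⊃ ((A ∨ B) ∨ ¬B)): 1 > 0.82, so result = 0.82
(C ∨ C) = max(0.46, 0.46) = 0.46
¬D: Gödel ¬ of 0.94 = 0 (operand ≠ 0)
(¬D ⊃ A): 0 ≤ 0.76, so result = 1
((C ∨ C) ⊃ (¬D ⊃ A)): 0.46 ≤ 1, so result = 1
(((((C ⊃ (B ∧ B)) ∨ D) ∨ (C ∧ ¬(¬B ⊃ ¬D))) ⊃ ((A ∨ B) ∨ ¬B)) ∧ ((C ∨ C) ⊃ (¬D ⊃ A))) = min(0.82, 1) = 0.82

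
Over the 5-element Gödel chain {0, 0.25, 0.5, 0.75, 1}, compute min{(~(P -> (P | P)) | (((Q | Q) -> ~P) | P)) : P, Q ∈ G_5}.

The minimum is attained at P = 0.25, Q = 0.25:
  (P | P) = max(0.25, 0.25) = 0.25
  (P -> (P | P)): 0.25 ≤ 0.25, so result = 1
  ~(P -> (P | P)): Gödel ¬ of 1 = 0 (operand ≠ 0)
  (Q | Q) = max(0.25, 0.25) = 0.25
  ~P: Gödel ¬ of 0.25 = 0 (operand ≠ 0)
  ((Q | Q) -> ~P): 0.25 > 0, so result = 0
  (((Q | Q) -> ~P) | P) = max(0, 0.25) = 0.25
  (~(P -> (P | P)) | (((Q | Q) -> ~P) | P)) = max(0, 0.25) = 0.25
Checking all 25 assignments confirms none give a value below 0.25.

0.25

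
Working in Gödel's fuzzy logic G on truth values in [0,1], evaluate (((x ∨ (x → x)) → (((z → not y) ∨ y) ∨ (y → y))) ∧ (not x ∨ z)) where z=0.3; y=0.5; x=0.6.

(x → x): 0.6 ≤ 0.6, so result = 1
(x ∨ (x → x)) = max(0.6, 1) = 1
not y: Gödel ¬ of 0.5 = 0 (operand ≠ 0)
(z → not y): 0.3 > 0, so result = 0
((z → not y) ∨ y) = max(0, 0.5) = 0.5
(y → y): 0.5 ≤ 0.5, so result = 1
(((z → not y) ∨ y) ∨ (y → y)) = max(0.5, 1) = 1
((x ∨ (x → x)) → (((z → not y) ∨ y) ∨ (y → y))): 1 ≤ 1, so result = 1
not x: Gödel ¬ of 0.6 = 0 (operand ≠ 0)
(not x ∨ z) = max(0, 0.3) = 0.3
(((x ∨ (x → x)) → (((z → not y) ∨ y) ∨ (y → y))) ∧ (not x ∨ z)) = min(1, 0.3) = 0.3

0.30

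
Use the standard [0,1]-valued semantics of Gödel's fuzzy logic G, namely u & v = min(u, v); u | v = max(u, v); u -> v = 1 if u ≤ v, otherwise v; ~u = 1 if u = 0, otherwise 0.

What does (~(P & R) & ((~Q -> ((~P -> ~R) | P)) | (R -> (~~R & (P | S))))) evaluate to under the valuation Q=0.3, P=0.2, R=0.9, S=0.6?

0.00

(P & R) = min(0.2, 0.9) = 0.2
~(P & R): Gödel ¬ of 0.2 = 0 (operand ≠ 0)
~Q: Gödel ¬ of 0.3 = 0 (operand ≠ 0)
~P: Gödel ¬ of 0.2 = 0 (operand ≠ 0)
~R: Gödel ¬ of 0.9 = 0 (operand ≠ 0)
(~P -> ~R): 0 ≤ 0, so result = 1
((~P -> ~R) | P) = max(1, 0.2) = 1
(~Q -> ((~P -> ~R) | P)): 0 ≤ 1, so result = 1
~R: Gödel ¬ of 0.9 = 0 (operand ≠ 0)
~~R: Gödel ¬ of 0 = 1 (operand is 0)
(P | S) = max(0.2, 0.6) = 0.6
(~~R & (P | S)) = min(1, 0.6) = 0.6
(R -> (~~R & (P | S))): 0.9 > 0.6, so result = 0.6
((~Q -> ((~P -> ~R) | P)) | (R -> (~~R & (P | S)))) = max(1, 0.6) = 1
(~(P & R) & ((~Q -> ((~P -> ~R) | P)) | (R -> (~~R & (P | S))))) = min(0, 1) = 0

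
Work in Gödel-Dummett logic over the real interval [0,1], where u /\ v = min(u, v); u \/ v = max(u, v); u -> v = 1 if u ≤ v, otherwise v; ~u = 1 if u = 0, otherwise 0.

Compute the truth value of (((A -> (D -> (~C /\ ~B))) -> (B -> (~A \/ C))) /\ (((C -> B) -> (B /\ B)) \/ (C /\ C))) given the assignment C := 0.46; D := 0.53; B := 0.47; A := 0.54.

~C: Gödel ¬ of 0.46 = 0 (operand ≠ 0)
~B: Gödel ¬ of 0.47 = 0 (operand ≠ 0)
(~C /\ ~B) = min(0, 0) = 0
(D -> (~C /\ ~B)): 0.53 > 0, so result = 0
(A -> (D -> (~C /\ ~B))): 0.54 > 0, so result = 0
~A: Gödel ¬ of 0.54 = 0 (operand ≠ 0)
(~A \/ C) = max(0, 0.46) = 0.46
(B -> (~A \/ C)): 0.47 > 0.46, so result = 0.46
((A -> (D -> (~C /\ ~B))) -> (B -> (~A \/ C))): 0 ≤ 0.46, so result = 1
(C -> B): 0.46 ≤ 0.47, so result = 1
(B /\ B) = min(0.47, 0.47) = 0.47
((C -> B) -> (B /\ B)): 1 > 0.47, so result = 0.47
(C /\ C) = min(0.46, 0.46) = 0.46
(((C -> B) -> (B /\ B)) \/ (C /\ C)) = max(0.47, 0.46) = 0.47
(((A -> (D -> (~C /\ ~B))) -> (B -> (~A \/ C))) /\ (((C -> B) -> (B /\ B)) \/ (C /\ C))) = min(1, 0.47) = 0.47

0.47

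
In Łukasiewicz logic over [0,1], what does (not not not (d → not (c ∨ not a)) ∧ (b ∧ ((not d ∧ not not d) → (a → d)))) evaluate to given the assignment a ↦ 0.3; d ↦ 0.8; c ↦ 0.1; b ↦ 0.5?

0.50

not a: Łukasiewicz ¬ gives 1 − 0.3 = 0.7
(c ∨ not a) = max(0.1, 0.7) = 0.7
not (c ∨ not a): Łukasiewicz ¬ gives 1 − 0.7 = 0.3
(d → not (c ∨ not a)): min(1, 1 − 0.8 + 0.3) = 0.5
not (d → not (c ∨ not a)): Łukasiewicz ¬ gives 1 − 0.5 = 0.5
not not (d → not (c ∨ not a)): Łukasiewicz ¬ gives 1 − 0.5 = 0.5
not not not (d → not (c ∨ not a)): Łukasiewicz ¬ gives 1 − 0.5 = 0.5
not d: Łukasiewicz ¬ gives 1 − 0.8 = 0.2
not d: Łukasiewicz ¬ gives 1 − 0.8 = 0.2
not not d: Łukasiewicz ¬ gives 1 − 0.2 = 0.8
(not d ∧ not not d) = min(0.2, 0.8) = 0.2
(a → d): min(1, 1 − 0.3 + 0.8) = 1
((not d ∧ not not d) → (a → d)): min(1, 1 − 0.2 + 1) = 1
(b ∧ ((not d ∧ not not d) → (a → d))) = min(0.5, 1) = 0.5
(not not not (d → not (c ∨ not a)) ∧ (b ∧ ((not d ∧ not not d) → (a → d)))) = min(0.5, 0.5) = 0.5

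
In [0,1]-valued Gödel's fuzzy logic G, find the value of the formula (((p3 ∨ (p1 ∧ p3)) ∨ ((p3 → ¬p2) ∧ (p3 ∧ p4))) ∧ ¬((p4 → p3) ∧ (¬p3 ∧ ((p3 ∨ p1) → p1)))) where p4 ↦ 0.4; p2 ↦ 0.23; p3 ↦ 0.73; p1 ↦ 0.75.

(p1 ∧ p3) = min(0.75, 0.73) = 0.73
(p3 ∨ (p1 ∧ p3)) = max(0.73, 0.73) = 0.73
¬p2: Gödel ¬ of 0.23 = 0 (operand ≠ 0)
(p3 → ¬p2): 0.73 > 0, so result = 0
(p3 ∧ p4) = min(0.73, 0.4) = 0.4
((p3 → ¬p2) ∧ (p3 ∧ p4)) = min(0, 0.4) = 0
((p3 ∨ (p1 ∧ p3)) ∨ ((p3 → ¬p2) ∧ (p3 ∧ p4))) = max(0.73, 0) = 0.73
(p4 → p3): 0.4 ≤ 0.73, so result = 1
¬p3: Gödel ¬ of 0.73 = 0 (operand ≠ 0)
(p3 ∨ p1) = max(0.73, 0.75) = 0.75
((p3 ∨ p1) → p1): 0.75 ≤ 0.75, so result = 1
(¬p3 ∧ ((p3 ∨ p1) → p1)) = min(0, 1) = 0
((p4 → p3) ∧ (¬p3 ∧ ((p3 ∨ p1) → p1))) = min(1, 0) = 0
¬((p4 → p3) ∧ (¬p3 ∧ ((p3 ∨ p1) → p1))): Gödel ¬ of 0 = 1 (operand is 0)
(((p3 ∨ (p1 ∧ p3)) ∨ ((p3 → ¬p2) ∧ (p3 ∧ p4))) ∧ ¬((p4 → p3) ∧ (¬p3 ∧ ((p3 ∨ p1) → p1)))) = min(0.73, 1) = 0.73

0.73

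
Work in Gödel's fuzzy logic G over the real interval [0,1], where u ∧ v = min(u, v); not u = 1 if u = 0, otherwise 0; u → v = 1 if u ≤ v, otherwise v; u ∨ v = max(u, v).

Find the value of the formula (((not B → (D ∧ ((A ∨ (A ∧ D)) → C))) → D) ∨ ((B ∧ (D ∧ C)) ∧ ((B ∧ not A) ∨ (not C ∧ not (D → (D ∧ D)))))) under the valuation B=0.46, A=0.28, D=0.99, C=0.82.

not B: Gödel ¬ of 0.46 = 0 (operand ≠ 0)
(A ∧ D) = min(0.28, 0.99) = 0.28
(A ∨ (A ∧ D)) = max(0.28, 0.28) = 0.28
((A ∨ (A ∧ D)) → C): 0.28 ≤ 0.82, so result = 1
(D ∧ ((A ∨ (A ∧ D)) → C)) = min(0.99, 1) = 0.99
(not B → (D ∧ ((A ∨ (A ∧ D)) → C))): 0 ≤ 0.99, so result = 1
((not B → (D ∧ ((A ∨ (A ∧ D)) → C))) → D): 1 > 0.99, so result = 0.99
(D ∧ C) = min(0.99, 0.82) = 0.82
(B ∧ (D ∧ C)) = min(0.46, 0.82) = 0.46
not A: Gödel ¬ of 0.28 = 0 (operand ≠ 0)
(B ∧ not A) = min(0.46, 0) = 0
not C: Gödel ¬ of 0.82 = 0 (operand ≠ 0)
(D ∧ D) = min(0.99, 0.99) = 0.99
(D → (D ∧ D)): 0.99 ≤ 0.99, so result = 1
not (D → (D ∧ D)): Gödel ¬ of 1 = 0 (operand ≠ 0)
(not C ∧ not (D → (D ∧ D))) = min(0, 0) = 0
((B ∧ not A) ∨ (not C ∧ not (D → (D ∧ D)))) = max(0, 0) = 0
((B ∧ (D ∧ C)) ∧ ((B ∧ not A) ∨ (not C ∧ not (D → (D ∧ D))))) = min(0.46, 0) = 0
(((not B → (D ∧ ((A ∨ (A ∧ D)) → C))) → D) ∨ ((B ∧ (D ∧ C)) ∧ ((B ∧ not A) ∨ (not C ∧ not (D → (D ∧ D)))))) = max(0.99, 0) = 0.99

0.99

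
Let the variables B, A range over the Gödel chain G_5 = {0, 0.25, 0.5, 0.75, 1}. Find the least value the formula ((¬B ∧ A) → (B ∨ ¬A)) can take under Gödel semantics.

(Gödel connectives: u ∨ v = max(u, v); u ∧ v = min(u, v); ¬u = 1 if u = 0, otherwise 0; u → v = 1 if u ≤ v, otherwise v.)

The minimum is attained at B = 0, A = 0.25:
  ¬B: Gödel ¬ of 0 = 1 (operand is 0)
  (¬B ∧ A) = min(1, 0.25) = 0.25
  ¬A: Gödel ¬ of 0.25 = 0 (operand ≠ 0)
  (B ∨ ¬A) = max(0, 0) = 0
  ((¬B ∧ A) → (B ∨ ¬A)): 0.25 > 0, so result = 0
Checking all 25 assignments confirms none give a value below 0.00.

0.00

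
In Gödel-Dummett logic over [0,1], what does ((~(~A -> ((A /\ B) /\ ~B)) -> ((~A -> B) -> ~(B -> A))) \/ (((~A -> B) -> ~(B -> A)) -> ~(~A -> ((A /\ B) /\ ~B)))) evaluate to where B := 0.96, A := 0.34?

~A: Gödel ¬ of 0.34 = 0 (operand ≠ 0)
(A /\ B) = min(0.34, 0.96) = 0.34
~B: Gödel ¬ of 0.96 = 0 (operand ≠ 0)
((A /\ B) /\ ~B) = min(0.34, 0) = 0
(~A -> ((A /\ B) /\ ~B)): 0 ≤ 0, so result = 1
~(~A -> ((A /\ B) /\ ~B)): Gödel ¬ of 1 = 0 (operand ≠ 0)
~A: Gödel ¬ of 0.34 = 0 (operand ≠ 0)
(~A -> B): 0 ≤ 0.96, so result = 1
(B -> A): 0.96 > 0.34, so result = 0.34
~(B -> A): Gödel ¬ of 0.34 = 0 (operand ≠ 0)
((~A -> B) -> ~(B -> A)): 1 > 0, so result = 0
(~(~A -> ((A /\ B) /\ ~B)) -> ((~A -> B) -> ~(B -> A))): 0 ≤ 0, so result = 1
~A: Gödel ¬ of 0.34 = 0 (operand ≠ 0)
(~A -> B): 0 ≤ 0.96, so result = 1
(B -> A): 0.96 > 0.34, so result = 0.34
~(B -> A): Gödel ¬ of 0.34 = 0 (operand ≠ 0)
((~A -> B) -> ~(B -> A)): 1 > 0, so result = 0
~A: Gödel ¬ of 0.34 = 0 (operand ≠ 0)
(A /\ B) = min(0.34, 0.96) = 0.34
~B: Gödel ¬ of 0.96 = 0 (operand ≠ 0)
((A /\ B) /\ ~B) = min(0.34, 0) = 0
(~A -> ((A /\ B) /\ ~B)): 0 ≤ 0, so result = 1
~(~A -> ((A /\ B) /\ ~B)): Gödel ¬ of 1 = 0 (operand ≠ 0)
(((~A -> B) -> ~(B -> A)) -> ~(~A -> ((A /\ B) /\ ~B))): 0 ≤ 0, so result = 1
((~(~A -> ((A /\ B) /\ ~B)) -> ((~A -> B) -> ~(B -> A))) \/ (((~A -> B) -> ~(B -> A)) -> ~(~A -> ((A /\ B) /\ ~B)))) = max(1, 1) = 1

1.00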